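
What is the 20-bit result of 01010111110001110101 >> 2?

Original: 01010111110001110101 (decimal 359541)
Shift right by 2 positions
Drop the 2 low bits; fill with zeros on the left
Result: 00010101111100011101 (decimal 89885)
Equivalent: 359541 >> 2 = 359541 ÷ 2^2 = 89885



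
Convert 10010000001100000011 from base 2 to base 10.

Sum of powers of 2 for each 1-bit:
2^0 + 2^1 + 2^8 + 2^9 + 2^16 + 2^19
= 1 + 2 + 256 + 512 + 65536 + 524288
= 590595



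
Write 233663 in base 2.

Using repeated division by 2:
233663 ÷ 2 = 116831 remainder 1
116831 ÷ 2 = 58415 remainder 1
58415 ÷ 2 = 29207 remainder 1
29207 ÷ 2 = 14603 remainder 1
14603 ÷ 2 = 7301 remainder 1
7301 ÷ 2 = 3650 remainder 1
3650 ÷ 2 = 1825 remainder 0
1825 ÷ 2 = 912 remainder 1
912 ÷ 2 = 456 remainder 0
456 ÷ 2 = 228 remainder 0
228 ÷ 2 = 114 remainder 0
114 ÷ 2 = 57 remainder 0
57 ÷ 2 = 28 remainder 1
28 ÷ 2 = 14 remainder 0
14 ÷ 2 = 7 remainder 0
7 ÷ 2 = 3 remainder 1
3 ÷ 2 = 1 remainder 1
1 ÷ 2 = 0 remainder 1
Reading remainders bottom to top: 111001000010111111



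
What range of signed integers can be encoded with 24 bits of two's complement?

For 24-bit two's complement:
Minimum: -2^23 = -8388608
Maximum: 2^23 - 1 = 8388607



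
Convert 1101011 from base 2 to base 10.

Sum of powers of 2 for each 1-bit:
2^0 + 2^1 + 2^3 + 2^5 + 2^6
= 1 + 2 + 8 + 32 + 64
= 107



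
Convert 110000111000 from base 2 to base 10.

Sum of powers of 2 for each 1-bit:
2^3 + 2^4 + 2^5 + 2^10 + 2^11
= 8 + 16 + 32 + 1024 + 2048
= 3128



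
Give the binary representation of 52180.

Using repeated division by 2:
52180 ÷ 2 = 26090 remainder 0
26090 ÷ 2 = 13045 remainder 0
13045 ÷ 2 = 6522 remainder 1
6522 ÷ 2 = 3261 remainder 0
3261 ÷ 2 = 1630 remainder 1
1630 ÷ 2 = 815 remainder 0
815 ÷ 2 = 407 remainder 1
407 ÷ 2 = 203 remainder 1
203 ÷ 2 = 101 remainder 1
101 ÷ 2 = 50 remainder 1
50 ÷ 2 = 25 remainder 0
25 ÷ 2 = 12 remainder 1
12 ÷ 2 = 6 remainder 0
6 ÷ 2 = 3 remainder 0
3 ÷ 2 = 1 remainder 1
1 ÷ 2 = 0 remainder 1
Reading remainders bottom to top: 1100101111010100



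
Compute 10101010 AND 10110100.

AND: 1 only when both bits are 1
  10101010
& 10110100
----------
  10100000
Decimal: 170 & 180 = 160



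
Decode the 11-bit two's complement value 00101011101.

Binary: 00101011101
Sign bit: 0 (non-negative)
Read directly as an unsigned value:
00101011101 = 256 + 64 + 16 + 8 + 4 + 1 = 349
Value: 349



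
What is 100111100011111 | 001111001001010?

OR: 1 when either bit is 1
  100111100011111
| 001111001001010
-----------------
  101111101011111
Decimal: 20255 | 7754 = 24415



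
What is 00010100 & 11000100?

AND: 1 only when both bits are 1
  00010100
& 11000100
----------
  00000100
Decimal: 20 & 196 = 4



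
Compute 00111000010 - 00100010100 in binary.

Method 1 - Direct subtraction (column by column from the right: bit − bit − borrow-in; if negative, add 2 and borrow 1 from the next column):
borrow: 00001111000
        00111000010
-       00100010100
-------------------
        00010101110

Method 2 - Add two's complement:
Two's complement of 00100010100: invert → 11011101011, add 1 → 11011101100
  00111000010
+ 11011101100
-------------
 100010101110  (end carry out of the top bit = 1)
Discarding the end carry: 00010101110
Decimal check:
  00111000010 = 256 + 128 + 64 + 2 = 450
  00100010100 = 256 + 16 + 4 = 276
  450 - 276 = 174, and 00010101110 = 128 + 32 + 8 + 4 + 2 = 174 ✓



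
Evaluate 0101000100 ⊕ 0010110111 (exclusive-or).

XOR: 1 when bits differ
  0101000100
^ 0010110111
------------
  0111110011
Decimal: 324 ^ 183 = 499



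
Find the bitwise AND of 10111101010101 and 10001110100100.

AND: 1 only when both bits are 1
  10111101010101
& 10001110100100
----------------
  10001100000100
Decimal: 12117 & 9124 = 8964



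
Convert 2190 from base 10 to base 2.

Using repeated division by 2:
2190 ÷ 2 = 1095 remainder 0
1095 ÷ 2 = 547 remainder 1
547 ÷ 2 = 273 remainder 1
273 ÷ 2 = 136 remainder 1
136 ÷ 2 = 68 remainder 0
68 ÷ 2 = 34 remainder 0
34 ÷ 2 = 17 remainder 0
17 ÷ 2 = 8 remainder 1
8 ÷ 2 = 4 remainder 0
4 ÷ 2 = 2 remainder 0
2 ÷ 2 = 1 remainder 0
1 ÷ 2 = 0 remainder 1
Reading remainders bottom to top: 100010001110



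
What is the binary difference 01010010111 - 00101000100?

Method 1 - Direct subtraction (column by column from the right: bit − bit − borrow-in; if negative, add 2 and borrow 1 from the next column):
borrow: 01010000000
        01010010111
-       00101000100
-------------------
        00101010011

Method 2 - Add two's complement:
Two's complement of 00101000100: invert → 11010111011, add 1 → 11010111100
  01010010111
+ 11010111100
-------------
 100101010011  (end carry out of the top bit = 1)
Discarding the end carry: 00101010011
Decimal check:
  01010010111 = 512 + 128 + 16 + 4 + 2 + 1 = 663
  00101000100 = 256 + 64 + 4 = 324
  663 - 324 = 339, and 00101010011 = 256 + 64 + 16 + 2 + 1 = 339 ✓



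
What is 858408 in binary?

Using repeated division by 2:
858408 ÷ 2 = 429204 remainder 0
429204 ÷ 2 = 214602 remainder 0
214602 ÷ 2 = 107301 remainder 0
107301 ÷ 2 = 53650 remainder 1
53650 ÷ 2 = 26825 remainder 0
26825 ÷ 2 = 13412 remainder 1
13412 ÷ 2 = 6706 remainder 0
6706 ÷ 2 = 3353 remainder 0
3353 ÷ 2 = 1676 remainder 1
1676 ÷ 2 = 838 remainder 0
838 ÷ 2 = 419 remainder 0
419 ÷ 2 = 209 remainder 1
209 ÷ 2 = 104 remainder 1
104 ÷ 2 = 52 remainder 0
52 ÷ 2 = 26 remainder 0
26 ÷ 2 = 13 remainder 0
13 ÷ 2 = 6 remainder 1
6 ÷ 2 = 3 remainder 0
3 ÷ 2 = 1 remainder 1
1 ÷ 2 = 0 remainder 1
Reading remainders bottom to top: 11010001100100101000



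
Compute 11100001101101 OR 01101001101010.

OR: 1 when either bit is 1
  11100001101101
| 01101001101010
----------------
  11101001101111
Decimal: 14445 | 6762 = 14959



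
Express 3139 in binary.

Using repeated division by 2:
3139 ÷ 2 = 1569 remainder 1
1569 ÷ 2 = 784 remainder 1
784 ÷ 2 = 392 remainder 0
392 ÷ 2 = 196 remainder 0
196 ÷ 2 = 98 remainder 0
98 ÷ 2 = 49 remainder 0
49 ÷ 2 = 24 remainder 1
24 ÷ 2 = 12 remainder 0
12 ÷ 2 = 6 remainder 0
6 ÷ 2 = 3 remainder 0
3 ÷ 2 = 1 remainder 1
1 ÷ 2 = 0 remainder 1
Reading remainders bottom to top: 110001000011



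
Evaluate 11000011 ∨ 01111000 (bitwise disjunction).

OR: 1 when either bit is 1
  11000011
| 01111000
----------
  11111011
Decimal: 195 | 120 = 251



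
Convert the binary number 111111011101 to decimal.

Sum of powers of 2 for each 1-bit:
2^0 + 2^2 + 2^3 + 2^4 + 2^6 + 2^7 + 2^8 + 2^9 + 2^10 + 2^11
= 1 + 4 + 8 + 16 + 64 + 128 + 256 + 512 + 1024 + 2048
= 4061



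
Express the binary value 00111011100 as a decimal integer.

Sum of powers of 2 for each 1-bit:
2^2 + 2^3 + 2^4 + 2^6 + 2^7 + 2^8
= 4 + 8 + 16 + 64 + 128 + 256
= 476



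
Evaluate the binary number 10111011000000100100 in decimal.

Sum of powers of 2 for each 1-bit:
2^2 + 2^5 + 2^12 + 2^13 + 2^15 + 2^16 + 2^17 + 2^19
= 4 + 32 + 4096 + 8192 + 32768 + 65536 + 131072 + 524288
= 765988



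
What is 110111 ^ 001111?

XOR: 1 when bits differ
  110111
^ 001111
--------
  111000
Decimal: 55 ^ 15 = 56



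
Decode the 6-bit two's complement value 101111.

Binary: 101111
Sign bit: 1 (negative)
Invert: 010000
Add 1:  010001
Magnitude: 010001 = 16 + 1 = 17
Value: -17



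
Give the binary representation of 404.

Using repeated division by 2:
404 ÷ 2 = 202 remainder 0
202 ÷ 2 = 101 remainder 0
101 ÷ 2 = 50 remainder 1
50 ÷ 2 = 25 remainder 0
25 ÷ 2 = 12 remainder 1
12 ÷ 2 = 6 remainder 0
6 ÷ 2 = 3 remainder 0
3 ÷ 2 = 1 remainder 1
1 ÷ 2 = 0 remainder 1
Reading remainders bottom to top: 110010100



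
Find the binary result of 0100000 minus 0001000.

Method 1 - Direct subtraction (column by column from the right: bit − bit − borrow-in; if negative, add 2 and borrow 1 from the next column):
borrow: 0110000
        0100000
-       0001000
---------------
        0011000

Method 2 - Add two's complement:
Two's complement of 0001000: invert → 1110111, add 1 → 1111000
  0100000
+ 1111000
---------
 10011000  (end carry out of the top bit = 1)
Discarding the end carry: 0011000
Decimal check:
  0100000 = 32
  0001000 = 8
  32 - 8 = 24, and 0011000 = 16 + 8 = 24 ✓



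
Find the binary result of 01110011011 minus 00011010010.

Method 1 - Direct subtraction (column by column from the right: bit − bit − borrow-in; if negative, add 2 and borrow 1 from the next column):
borrow: 00110000000
        01110011011
-       00011010010
-------------------
        01011001001

Method 2 - Add two's complement:
Two's complement of 00011010010: invert → 11100101101, add 1 → 11100101110
  01110011011
+ 11100101110
-------------
 101011001001  (end carry out of the top bit = 1)
Discarding the end carry: 01011001001
Decimal check:
  01110011011 = 512 + 256 + 128 + 16 + 8 + 2 + 1 = 923
  00011010010 = 128 + 64 + 16 + 2 = 210
  923 - 210 = 713, and 01011001001 = 512 + 128 + 64 + 8 + 1 = 713 ✓



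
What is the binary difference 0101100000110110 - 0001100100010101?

Method 1 - Direct subtraction (column by column from the right: bit − bit − borrow-in; if negative, add 2 and borrow 1 from the next column):
borrow: 0111111000000010
        0101100000110110
-       0001100100010101
------------------------
        0011111100100001

Method 2 - Add two's complement:
Two's complement of 0001100100010101: invert → 1110011011101010, add 1 → 1110011011101011
  0101100000110110
+ 1110011011101011
------------------
 10011111100100001  (end carry out of the top bit = 1)
Discarding the end carry: 0011111100100001
Decimal check:
  0101100000110110 = 16384 + 4096 + 2048 + 32 + 16 + 4 + 2 = 22582
  0001100100010101 = 4096 + 2048 + 256 + 16 + 4 + 1 = 6421
  22582 - 6421 = 16161, and 0011111100100001 = 8192 + 4096 + 2048 + 1024 + 512 + 256 + 32 + 1 = 16161 ✓



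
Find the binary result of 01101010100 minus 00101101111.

Method 1 - Direct subtraction (column by column from the right: bit − bit − borrow-in; if negative, add 2 and borrow 1 from the next column):
borrow: 01111011110
        01101010100
-       00101101111
-------------------
        00111100101

Method 2 - Add two's complement:
Two's complement of 00101101111: invert → 11010010000, add 1 → 11010010001
  01101010100
+ 11010010001
-------------
 100111100101  (end carry out of the top bit = 1)
Discarding the end carry: 00111100101
Decimal check:
  01101010100 = 512 + 256 + 64 + 16 + 4 = 852
  00101101111 = 256 + 64 + 32 + 8 + 4 + 2 + 1 = 367
  852 - 367 = 485, and 00111100101 = 256 + 128 + 64 + 32 + 4 + 1 = 485 ✓



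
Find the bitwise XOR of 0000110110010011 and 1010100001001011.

XOR: 1 when bits differ
  0000110110010011
^ 1010100001001011
------------------
  1010010111011000
Decimal: 3475 ^ 43083 = 42456



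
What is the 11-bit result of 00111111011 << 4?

Original: 00111111011 (decimal 507)
Shift left by 4 positions
Append 4 zeros on the right and drop the 4 high bits that overflow the 11-bit width
Result: 11110110000 (decimal 1968)
Equivalent: 507 << 4 = 507 × 2^4 = 8112, truncated to 11 bits = 1968



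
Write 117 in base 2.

Using repeated division by 2:
117 ÷ 2 = 58 remainder 1
58 ÷ 2 = 29 remainder 0
29 ÷ 2 = 14 remainder 1
14 ÷ 2 = 7 remainder 0
7 ÷ 2 = 3 remainder 1
3 ÷ 2 = 1 remainder 1
1 ÷ 2 = 0 remainder 1
Reading remainders bottom to top: 1110101



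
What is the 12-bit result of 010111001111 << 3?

Original: 010111001111 (decimal 1487)
Shift left by 3 positions
Append 3 zeros on the right and drop the 3 high bits that overflow the 12-bit width
Result: 111001111000 (decimal 3704)
Equivalent: 1487 << 3 = 1487 × 2^3 = 11896, truncated to 12 bits = 3704



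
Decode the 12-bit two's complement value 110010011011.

Binary: 110010011011
Sign bit: 1 (negative)
Invert: 001101100100
Add 1:  001101100101
Magnitude: 001101100101 = 512 + 256 + 64 + 32 + 4 + 1 = 869
Value: -869



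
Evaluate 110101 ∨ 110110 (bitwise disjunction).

OR: 1 when either bit is 1
  110101
| 110110
--------
  110111
Decimal: 53 | 54 = 55



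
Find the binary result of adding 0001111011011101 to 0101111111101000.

Add column by column from the right: bit + bit + carry-in; write the sum mod 2, carry 1 when the sum is 2 or 3.
carry:  0011111111110000
        0001111011011101
+       0101111111101000
------------------------
       00111111011000101
(the carry out of the leftmost column, 0, becomes the leading bit)
Decimal check:
  0001111011011101 = 4096 + 2048 + 1024 + 512 + 128 + 64 + 16 + 8 + 4 + 1 = 7901
  0101111111101000 = 16384 + 4096 + 2048 + 1024 + 512 + 256 + 128 + 64 + 32 + 8 = 24552
  7901 + 24552 = 32453, and 00111111011000101 = 16384 + 8192 + 4096 + 2048 + 1024 + 512 + 128 + 64 + 4 + 1 = 32453 ✓



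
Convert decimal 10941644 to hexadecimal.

Using repeated division by 16 (digits 10–15 are A–F):
10941644 ÷ 16 = 683852 remainder 12 (C)
683852 ÷ 16 = 42740 remainder 12 (C)
42740 ÷ 16 = 2671 remainder 4
2671 ÷ 16 = 166 remainder 15 (F)
166 ÷ 16 = 10 remainder 6
10 ÷ 16 = 0 remainder 10 (A)
Reading remainders bottom to top: A6F4CC



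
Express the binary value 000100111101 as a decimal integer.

Sum of powers of 2 for each 1-bit:
2^0 + 2^2 + 2^3 + 2^4 + 2^5 + 2^8
= 1 + 4 + 8 + 16 + 32 + 256
= 317



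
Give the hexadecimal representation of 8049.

Using repeated division by 16 (digits 10–15 are A–F):
8049 ÷ 16 = 503 remainder 1
503 ÷ 16 = 31 remainder 7
31 ÷ 16 = 1 remainder 15 (F)
1 ÷ 16 = 0 remainder 1
Reading remainders bottom to top: 1F71



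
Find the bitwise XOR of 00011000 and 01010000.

XOR: 1 when bits differ
  00011000
^ 01010000
----------
  01001000
Decimal: 24 ^ 80 = 72



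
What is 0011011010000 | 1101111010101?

OR: 1 when either bit is 1
  0011011010000
| 1101111010101
---------------
  1111111010101
Decimal: 1744 | 7125 = 8149



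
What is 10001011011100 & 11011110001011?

AND: 1 only when both bits are 1
  10001011011100
& 11011110001011
----------------
  10001010001000
Decimal: 8924 & 14219 = 8840



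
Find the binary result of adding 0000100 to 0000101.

Add column by column from the right: bit + bit + carry-in; write the sum mod 2, carry 1 when the sum is 2 or 3.
carry:  0001000
        0000100
+       0000101
---------------
       00001001
(the carry out of the leftmost column, 0, becomes the leading bit)
Decimal check:
  0000100 = 4
  0000101 = 4 + 1 = 5
  4 + 5 = 9, and 00001001 = 8 + 1 = 9 ✓



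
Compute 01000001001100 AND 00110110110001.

AND: 1 only when both bits are 1
  01000001001100
& 00110110110001
----------------
  00000000000000
Decimal: 4172 & 3505 = 0



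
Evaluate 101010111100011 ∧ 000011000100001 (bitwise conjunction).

AND: 1 only when both bits are 1
  101010111100011
& 000011000100001
-----------------
  000010000100001
Decimal: 21987 & 1569 = 1057



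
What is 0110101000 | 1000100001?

OR: 1 when either bit is 1
  0110101000
| 1000100001
------------
  1110101001
Decimal: 424 | 545 = 937



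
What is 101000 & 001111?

AND: 1 only when both bits are 1
  101000
& 001111
--------
  001000
Decimal: 40 & 15 = 8



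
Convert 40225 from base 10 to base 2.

Using repeated division by 2:
40225 ÷ 2 = 20112 remainder 1
20112 ÷ 2 = 10056 remainder 0
10056 ÷ 2 = 5028 remainder 0
5028 ÷ 2 = 2514 remainder 0
2514 ÷ 2 = 1257 remainder 0
1257 ÷ 2 = 628 remainder 1
628 ÷ 2 = 314 remainder 0
314 ÷ 2 = 157 remainder 0
157 ÷ 2 = 78 remainder 1
78 ÷ 2 = 39 remainder 0
39 ÷ 2 = 19 remainder 1
19 ÷ 2 = 9 remainder 1
9 ÷ 2 = 4 remainder 1
4 ÷ 2 = 2 remainder 0
2 ÷ 2 = 1 remainder 0
1 ÷ 2 = 0 remainder 1
Reading remainders bottom to top: 1001110100100001



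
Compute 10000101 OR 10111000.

OR: 1 when either bit is 1
  10000101
| 10111000
----------
  10111101
Decimal: 133 | 184 = 189



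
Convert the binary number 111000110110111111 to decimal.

Sum of powers of 2 for each 1-bit:
2^0 + 2^1 + 2^2 + 2^3 + 2^4 + 2^5 + 2^7 + 2^8 + 2^10 + 2^11 + 2^15 + 2^16 + 2^17
= 1 + 2 + 4 + 8 + 16 + 32 + 128 + 256 + 1024 + 2048 + 32768 + 65536 + 131072
= 232895



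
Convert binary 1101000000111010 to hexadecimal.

Group into 4-bit nibbles from right:
  1101 = D
  0000 = 0
  0011 = 3
  1010 = A
Result: D03A



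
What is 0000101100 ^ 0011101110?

XOR: 1 when bits differ
  0000101100
^ 0011101110
------------
  0011000010
Decimal: 44 ^ 238 = 194



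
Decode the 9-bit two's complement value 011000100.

Binary: 011000100
Sign bit: 0 (non-negative)
Read directly as an unsigned value:
011000100 = 128 + 64 + 4 = 196
Value: 196



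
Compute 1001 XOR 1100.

XOR: 1 when bits differ
  1001
^ 1100
------
  0101
Decimal: 9 ^ 12 = 5



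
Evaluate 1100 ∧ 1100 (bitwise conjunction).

AND: 1 only when both bits are 1
  1100
& 1100
------
  1100
Decimal: 12 & 12 = 12



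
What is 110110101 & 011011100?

AND: 1 only when both bits are 1
  110110101
& 011011100
-----------
  010010100
Decimal: 437 & 220 = 148



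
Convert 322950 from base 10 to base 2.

Using repeated division by 2:
322950 ÷ 2 = 161475 remainder 0
161475 ÷ 2 = 80737 remainder 1
80737 ÷ 2 = 40368 remainder 1
40368 ÷ 2 = 20184 remainder 0
20184 ÷ 2 = 10092 remainder 0
10092 ÷ 2 = 5046 remainder 0
5046 ÷ 2 = 2523 remainder 0
2523 ÷ 2 = 1261 remainder 1
1261 ÷ 2 = 630 remainder 1
630 ÷ 2 = 315 remainder 0
315 ÷ 2 = 157 remainder 1
157 ÷ 2 = 78 remainder 1
78 ÷ 2 = 39 remainder 0
39 ÷ 2 = 19 remainder 1
19 ÷ 2 = 9 remainder 1
9 ÷ 2 = 4 remainder 1
4 ÷ 2 = 2 remainder 0
2 ÷ 2 = 1 remainder 0
1 ÷ 2 = 0 remainder 1
Reading remainders bottom to top: 1001110110110000110



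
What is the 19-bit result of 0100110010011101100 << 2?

Original: 0100110010011101100 (decimal 156908)
Shift left by 2 positions
Append 2 zeros on the right and drop the 2 high bits that overflow the 19-bit width
Result: 0011001001110110000 (decimal 103344)
Equivalent: 156908 << 2 = 156908 × 2^2 = 627632, truncated to 19 bits = 103344



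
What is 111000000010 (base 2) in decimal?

Sum of powers of 2 for each 1-bit:
2^1 + 2^9 + 2^10 + 2^11
= 2 + 512 + 1024 + 2048
= 3586



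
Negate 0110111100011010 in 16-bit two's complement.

Original: 0110111100011010
Step 1 - Invert all bits: 1001000011100101
Step 2 - Add 1: 1001000011100110
Verification: 0110111100011010 + 1001000011100110 = 10000000000000000; discarding the end carry (carry out of the top bit) leaves the 16-bit value 0000000000000000, as required for x + (-x)



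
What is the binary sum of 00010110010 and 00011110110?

Add column by column from the right: bit + bit + carry-in; write the sum mod 2, carry 1 when the sum is 2 or 3.
carry:  00111101100
        00010110010
+       00011110110
-------------------
       000110101000
(the carry out of the leftmost column, 0, becomes the leading bit)
Decimal check:
  00010110010 = 128 + 32 + 16 + 2 = 178
  00011110110 = 128 + 64 + 32 + 16 + 4 + 2 = 246
  178 + 246 = 424, and 000110101000 = 256 + 128 + 32 + 8 = 424 ✓



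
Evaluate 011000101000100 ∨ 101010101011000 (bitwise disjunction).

OR: 1 when either bit is 1
  011000101000100
| 101010101011000
-----------------
  111010101011100
Decimal: 12612 | 21848 = 30044



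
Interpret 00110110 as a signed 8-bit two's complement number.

Binary: 00110110
Sign bit: 0 (non-negative)
Read directly as an unsigned value:
00110110 = 32 + 16 + 4 + 2 = 54
Value: 54



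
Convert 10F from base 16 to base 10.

Expand by place value (powers of 16):
Digit values: F = 15
10F = 1 × 16^2 + 0 × 16^1 + 15 × 16^0
= 1 × 256 + 0 × 16 + 15 × 1
= 256 + 0 + 15
= 271



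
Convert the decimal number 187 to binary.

Using repeated division by 2:
187 ÷ 2 = 93 remainder 1
93 ÷ 2 = 46 remainder 1
46 ÷ 2 = 23 remainder 0
23 ÷ 2 = 11 remainder 1
11 ÷ 2 = 5 remainder 1
5 ÷ 2 = 2 remainder 1
2 ÷ 2 = 1 remainder 0
1 ÷ 2 = 0 remainder 1
Reading remainders bottom to top: 10111011



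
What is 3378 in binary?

Using repeated division by 2:
3378 ÷ 2 = 1689 remainder 0
1689 ÷ 2 = 844 remainder 1
844 ÷ 2 = 422 remainder 0
422 ÷ 2 = 211 remainder 0
211 ÷ 2 = 105 remainder 1
105 ÷ 2 = 52 remainder 1
52 ÷ 2 = 26 remainder 0
26 ÷ 2 = 13 remainder 0
13 ÷ 2 = 6 remainder 1
6 ÷ 2 = 3 remainder 0
3 ÷ 2 = 1 remainder 1
1 ÷ 2 = 0 remainder 1
Reading remainders bottom to top: 110100110010



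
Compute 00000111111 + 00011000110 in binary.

Add column by column from the right: bit + bit + carry-in; write the sum mod 2, carry 1 when the sum is 2 or 3.
carry:  00111111100
        00000111111
+       00011000110
-------------------
       000100000101
(the carry out of the leftmost column, 0, becomes the leading bit)
Decimal check:
  00000111111 = 32 + 16 + 8 + 4 + 2 + 1 = 63
  00011000110 = 128 + 64 + 4 + 2 = 198
  63 + 198 = 261, and 000100000101 = 256 + 4 + 1 = 261 ✓



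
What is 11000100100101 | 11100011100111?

OR: 1 when either bit is 1
  11000100100101
| 11100011100111
----------------
  11100111100111
Decimal: 12581 | 14567 = 14823



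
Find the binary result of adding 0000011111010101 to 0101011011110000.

Add column by column from the right: bit + bit + carry-in; write the sum mod 2, carry 1 when the sum is 2 or 3.
carry:  0000111111100000
        0000011111010101
+       0101011011110000
------------------------
       00101111011000101
(the carry out of the leftmost column, 0, becomes the leading bit)
Decimal check:
  0000011111010101 = 1024 + 512 + 256 + 128 + 64 + 16 + 4 + 1 = 2005
  0101011011110000 = 16384 + 4096 + 1024 + 512 + 128 + 64 + 32 + 16 = 22256
  2005 + 22256 = 24261, and 00101111011000101 = 16384 + 4096 + 2048 + 1024 + 512 + 128 + 64 + 4 + 1 = 24261 ✓



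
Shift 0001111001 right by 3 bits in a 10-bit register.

Original: 0001111001 (decimal 121)
Shift right by 3 positions
Drop the 3 low bits; fill with zeros on the left
Result: 0000001111 (decimal 15)
Equivalent: 121 >> 3 = 121 ÷ 2^3 = 15



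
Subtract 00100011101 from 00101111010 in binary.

Method 1 - Direct subtraction (column by column from the right: bit − bit − borrow-in; if negative, add 2 and borrow 1 from the next column):
borrow: 00000111010
        00101111010
-       00100011101
-------------------
        00001011101

Method 2 - Add two's complement:
Two's complement of 00100011101: invert → 11011100010, add 1 → 11011100011
  00101111010
+ 11011100011
-------------
 100001011101  (end carry out of the top bit = 1)
Discarding the end carry: 00001011101
Decimal check:
  00101111010 = 256 + 64 + 32 + 16 + 8 + 2 = 378
  00100011101 = 256 + 16 + 8 + 4 + 1 = 285
  378 - 285 = 93, and 00001011101 = 64 + 16 + 8 + 4 + 1 = 93 ✓



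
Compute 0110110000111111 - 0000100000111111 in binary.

Method 1 - Direct subtraction (column by column from the right: bit − bit − borrow-in; if negative, add 2 and borrow 1 from the next column):
borrow: 0000000000000000
        0110110000111111
-       0000100000111111
------------------------
        0110010000000000

Method 2 - Add two's complement:
Two's complement of 0000100000111111: invert → 1111011111000000, add 1 → 1111011111000001
  0110110000111111
+ 1111011111000001
------------------
 10110010000000000  (end carry out of the top bit = 1)
Discarding the end carry: 0110010000000000
Decimal check:
  0110110000111111 = 16384 + 8192 + 2048 + 1024 + 32 + 16 + 8 + 4 + 2 + 1 = 27711
  0000100000111111 = 2048 + 32 + 16 + 8 + 4 + 2 + 1 = 2111
  27711 - 2111 = 25600, and 0110010000000000 = 16384 + 8192 + 1024 = 25600 ✓



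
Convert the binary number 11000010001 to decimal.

Sum of powers of 2 for each 1-bit:
2^0 + 2^4 + 2^9 + 2^10
= 1 + 16 + 512 + 1024
= 1553



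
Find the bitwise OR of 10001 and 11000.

OR: 1 when either bit is 1
  10001
| 11000
-------
  11001
Decimal: 17 | 24 = 25



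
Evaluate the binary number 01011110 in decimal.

Sum of powers of 2 for each 1-bit:
2^1 + 2^2 + 2^3 + 2^4 + 2^6
= 2 + 4 + 8 + 16 + 64
= 94



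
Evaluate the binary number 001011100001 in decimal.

Sum of powers of 2 for each 1-bit:
2^0 + 2^5 + 2^6 + 2^7 + 2^9
= 1 + 32 + 64 + 128 + 512
= 737



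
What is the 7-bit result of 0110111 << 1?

Original: 0110111 (decimal 55)
Shift left by 1 position
Append 1 zero on the right
Result: 1101110 (decimal 110)
Equivalent: 55 << 1 = 55 × 2^1 = 110



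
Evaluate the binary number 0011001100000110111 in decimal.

Sum of powers of 2 for each 1-bit:
2^0 + 2^1 + 2^2 + 2^4 + 2^5 + 2^11 + 2^12 + 2^15 + 2^16
= 1 + 2 + 4 + 16 + 32 + 2048 + 4096 + 32768 + 65536
= 104503



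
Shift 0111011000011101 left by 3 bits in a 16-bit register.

Original: 0111011000011101 (decimal 30237)
Shift left by 3 positions
Append 3 zeros on the right and drop the 3 high bits that overflow the 16-bit width
Result: 1011000011101000 (decimal 45288)
Equivalent: 30237 << 3 = 30237 × 2^3 = 241896, truncated to 16 bits = 45288



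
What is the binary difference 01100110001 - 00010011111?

Method 1 - Direct subtraction (column by column from the right: bit − bit − borrow-in; if negative, add 2 and borrow 1 from the next column):
borrow: 00100111100
        01100110001
-       00010011111
-------------------
        01010010010

Method 2 - Add two's complement:
Two's complement of 00010011111: invert → 11101100000, add 1 → 11101100001
  01100110001
+ 11101100001
-------------
 101010010010  (end carry out of the top bit = 1)
Discarding the end carry: 01010010010
Decimal check:
  01100110001 = 512 + 256 + 32 + 16 + 1 = 817
  00010011111 = 128 + 16 + 8 + 4 + 2 + 1 = 159
  817 - 159 = 658, and 01010010010 = 512 + 128 + 16 + 2 = 658 ✓



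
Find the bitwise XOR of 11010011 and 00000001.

XOR: 1 when bits differ
  11010011
^ 00000001
----------
  11010010
Decimal: 211 ^ 1 = 210



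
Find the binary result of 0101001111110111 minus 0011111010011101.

Method 1 - Direct subtraction (column by column from the right: bit − bit − borrow-in; if negative, add 2 and borrow 1 from the next column):
borrow: 0111100000110000
        0101001111110111
-       0011111010011101
------------------------
        0001010101011010

Method 2 - Add two's complement:
Two's complement of 0011111010011101: invert → 1100000101100010, add 1 → 1100000101100011
  0101001111110111
+ 1100000101100011
------------------
 10001010101011010  (end carry out of the top bit = 1)
Discarding the end carry: 0001010101011010
Decimal check:
  0101001111110111 = 16384 + 4096 + 512 + 256 + 128 + 64 + 32 + 16 + 4 + 2 + 1 = 21495
  0011111010011101 = 8192 + 4096 + 2048 + 1024 + 512 + 128 + 16 + 8 + 4 + 1 = 16029
  21495 - 16029 = 5466, and 0001010101011010 = 4096 + 1024 + 256 + 64 + 16 + 8 + 2 = 5466 ✓



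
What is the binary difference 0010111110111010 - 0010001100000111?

Method 1 - Direct subtraction (column by column from the right: bit − bit − borrow-in; if negative, add 2 and borrow 1 from the next column):
borrow: 0000000000001110
        0010111110111010
-       0010001100000111
------------------------
        0000110010110011

Method 2 - Add two's complement:
Two's complement of 0010001100000111: invert → 1101110011111000, add 1 → 1101110011111001
  0010111110111010
+ 1101110011111001
------------------
 10000110010110011  (end carry out of the top bit = 1)
Discarding the end carry: 0000110010110011
Decimal check:
  0010111110111010 = 8192 + 2048 + 1024 + 512 + 256 + 128 + 32 + 16 + 8 + 2 = 12218
  0010001100000111 = 8192 + 512 + 256 + 4 + 2 + 1 = 8967
  12218 - 8967 = 3251, and 0000110010110011 = 2048 + 1024 + 128 + 32 + 16 + 2 + 1 = 3251 ✓



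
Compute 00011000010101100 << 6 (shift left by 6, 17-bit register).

Original: 00011000010101100 (decimal 12460)
Shift left by 6 positions
Append 6 zeros on the right and drop the 6 high bits that overflow the 17-bit width
Result: 00010101100000000 (decimal 11008)
Equivalent: 12460 << 6 = 12460 × 2^6 = 797440, truncated to 17 bits = 11008



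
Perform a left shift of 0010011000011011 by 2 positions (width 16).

Original: 0010011000011011 (decimal 9755)
Shift left by 2 positions
Append 2 zeros on the right
Result: 1001100001101100 (decimal 39020)
Equivalent: 9755 << 2 = 9755 × 2^2 = 39020



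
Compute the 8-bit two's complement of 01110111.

Original: 01110111
Step 1 - Invert all bits: 10001000
Step 2 - Add 1: 10001001
Verification: 01110111 + 10001001 = 100000000; discarding the end carry (carry out of the top bit) leaves the 8-bit value 00000000, as required for x + (-x)



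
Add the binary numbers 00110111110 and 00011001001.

Add column by column from the right: bit + bit + carry-in; write the sum mod 2, carry 1 when the sum is 2 or 3.
carry:  01111110000
        00110111110
+       00011001001
-------------------
       001010000111
(the carry out of the leftmost column, 0, becomes the leading bit)
Decimal check:
  00110111110 = 256 + 128 + 32 + 16 + 8 + 4 + 2 = 446
  00011001001 = 128 + 64 + 8 + 1 = 201
  446 + 201 = 647, and 001010000111 = 512 + 128 + 4 + 2 + 1 = 647 ✓



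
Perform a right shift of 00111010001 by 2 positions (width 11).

Original: 00111010001 (decimal 465)
Shift right by 2 positions
Drop the 2 low bits; fill with zeros on the left
Result: 00001110100 (decimal 116)
Equivalent: 465 >> 2 = 465 ÷ 2^2 = 116



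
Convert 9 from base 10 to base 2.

Using repeated division by 2:
9 ÷ 2 = 4 remainder 1
4 ÷ 2 = 2 remainder 0
2 ÷ 2 = 1 remainder 0
1 ÷ 2 = 0 remainder 1
Reading remainders bottom to top: 1001



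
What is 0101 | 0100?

OR: 1 when either bit is 1
  0101
| 0100
------
  0101
Decimal: 5 | 4 = 5



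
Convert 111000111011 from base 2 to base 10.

Sum of powers of 2 for each 1-bit:
2^0 + 2^1 + 2^3 + 2^4 + 2^5 + 2^9 + 2^10 + 2^11
= 1 + 2 + 8 + 16 + 32 + 512 + 1024 + 2048
= 3643



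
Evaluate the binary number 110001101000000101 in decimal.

Sum of powers of 2 for each 1-bit:
2^0 + 2^2 + 2^9 + 2^11 + 2^12 + 2^16 + 2^17
= 1 + 4 + 512 + 2048 + 4096 + 65536 + 131072
= 203269



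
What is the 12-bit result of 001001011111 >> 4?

Original: 001001011111 (decimal 607)
Shift right by 4 positions
Drop the 4 low bits; fill with zeros on the left
Result: 000000100101 (decimal 37)
Equivalent: 607 >> 4 = 607 ÷ 2^4 = 37



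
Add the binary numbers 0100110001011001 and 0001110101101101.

Add column by column from the right: bit + bit + carry-in; write the sum mod 2, carry 1 when the sum is 2 or 3.
carry:  0011100011110010
        0100110001011001
+       0001110101101101
------------------------
       00110100111000110
(the carry out of the leftmost column, 0, becomes the leading bit)
Decimal check:
  0100110001011001 = 16384 + 2048 + 1024 + 64 + 16 + 8 + 1 = 19545
  0001110101101101 = 4096 + 2048 + 1024 + 256 + 64 + 32 + 8 + 4 + 1 = 7533
  19545 + 7533 = 27078, and 00110100111000110 = 16384 + 8192 + 2048 + 256 + 128 + 64 + 4 + 2 = 27078 ✓



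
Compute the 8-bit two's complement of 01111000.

Original: 01111000
Step 1 - Invert all bits: 10000111
Step 2 - Add 1: 10001000
Verification: 01111000 + 10001000 = 100000000; discarding the end carry (carry out of the top bit) leaves the 8-bit value 00000000, as required for x + (-x)



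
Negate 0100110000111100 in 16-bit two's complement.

Original: 0100110000111100
Step 1 - Invert all bits: 1011001111000011
Step 2 - Add 1: 1011001111000100
Verification: 0100110000111100 + 1011001111000100 = 10000000000000000; discarding the end carry (carry out of the top bit) leaves the 16-bit value 0000000000000000, as required for x + (-x)



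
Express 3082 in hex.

Using repeated division by 16 (digits 10–15 are A–F):
3082 ÷ 16 = 192 remainder 10 (A)
192 ÷ 16 = 12 remainder 0
12 ÷ 16 = 0 remainder 12 (C)
Reading remainders bottom to top: C0A



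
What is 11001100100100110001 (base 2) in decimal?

Sum of powers of 2 for each 1-bit:
2^0 + 2^4 + 2^5 + 2^8 + 2^11 + 2^14 + 2^15 + 2^18 + 2^19
= 1 + 16 + 32 + 256 + 2048 + 16384 + 32768 + 262144 + 524288
= 837937



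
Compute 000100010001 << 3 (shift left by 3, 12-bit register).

Original: 000100010001 (decimal 273)
Shift left by 3 positions
Append 3 zeros on the right
Result: 100010001000 (decimal 2184)
Equivalent: 273 << 3 = 273 × 2^3 = 2184



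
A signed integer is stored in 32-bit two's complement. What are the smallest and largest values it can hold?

For 32-bit two's complement:
Minimum: -2^31 = -2147483648
Maximum: 2^31 - 1 = 2147483647



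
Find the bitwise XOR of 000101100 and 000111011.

XOR: 1 when bits differ
  000101100
^ 000111011
-----------
  000010111
Decimal: 44 ^ 59 = 23



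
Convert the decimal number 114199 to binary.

Using repeated division by 2:
114199 ÷ 2 = 57099 remainder 1
57099 ÷ 2 = 28549 remainder 1
28549 ÷ 2 = 14274 remainder 1
14274 ÷ 2 = 7137 remainder 0
7137 ÷ 2 = 3568 remainder 1
3568 ÷ 2 = 1784 remainder 0
1784 ÷ 2 = 892 remainder 0
892 ÷ 2 = 446 remainder 0
446 ÷ 2 = 223 remainder 0
223 ÷ 2 = 111 remainder 1
111 ÷ 2 = 55 remainder 1
55 ÷ 2 = 27 remainder 1
27 ÷ 2 = 13 remainder 1
13 ÷ 2 = 6 remainder 1
6 ÷ 2 = 3 remainder 0
3 ÷ 2 = 1 remainder 1
1 ÷ 2 = 0 remainder 1
Reading remainders bottom to top: 11011111000010111



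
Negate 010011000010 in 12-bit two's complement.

Original: 010011000010
Step 1 - Invert all bits: 101100111101
Step 2 - Add 1: 101100111110
Verification: 010011000010 + 101100111110 = 1000000000000; discarding the end carry (carry out of the top bit) leaves the 12-bit value 000000000000, as required for x + (-x)



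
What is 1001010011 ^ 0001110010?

XOR: 1 when bits differ
  1001010011
^ 0001110010
------------
  1000100001
Decimal: 595 ^ 114 = 545



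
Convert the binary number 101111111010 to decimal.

Sum of powers of 2 for each 1-bit:
2^1 + 2^3 + 2^4 + 2^5 + 2^6 + 2^7 + 2^8 + 2^9 + 2^11
= 2 + 8 + 16 + 32 + 64 + 128 + 256 + 512 + 2048
= 3066



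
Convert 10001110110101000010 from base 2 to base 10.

Sum of powers of 2 for each 1-bit:
2^1 + 2^6 + 2^8 + 2^10 + 2^11 + 2^13 + 2^14 + 2^15 + 2^19
= 2 + 64 + 256 + 1024 + 2048 + 8192 + 16384 + 32768 + 524288
= 585026



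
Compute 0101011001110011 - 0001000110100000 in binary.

Method 1 - Direct subtraction (column by column from the right: bit − bit − borrow-in; if negative, add 2 and borrow 1 from the next column):
borrow: 0000001100000000
        0101011001110011
-       0001000110100000
------------------------
        0100010011010011

Method 2 - Add two's complement:
Two's complement of 0001000110100000: invert → 1110111001011111, add 1 → 1110111001100000
  0101011001110011
+ 1110111001100000
------------------
 10100010011010011  (end carry out of the top bit = 1)
Discarding the end carry: 0100010011010011
Decimal check:
  0101011001110011 = 16384 + 4096 + 1024 + 512 + 64 + 32 + 16 + 2 + 1 = 22131
  0001000110100000 = 4096 + 256 + 128 + 32 = 4512
  22131 - 4512 = 17619, and 0100010011010011 = 16384 + 1024 + 128 + 64 + 16 + 2 + 1 = 17619 ✓



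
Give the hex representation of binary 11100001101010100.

Group into 4-bit nibbles from right:
  0001 = 1
  1100 = C
  0011 = 3
  0101 = 5
  0100 = 4
Result: 1C354



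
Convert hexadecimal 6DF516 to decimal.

Expand by place value (powers of 16):
Digit values: D = 13, F = 15
6DF516 = 6 × 16^5 + 13 × 16^4 + 15 × 16^3 + 5 × 16^2 + 1 × 16^1 + 6 × 16^0
= 6 × 1048576 + 13 × 65536 + 15 × 4096 + 5 × 256 + 1 × 16 + 6 × 1
= 6291456 + 851968 + 61440 + 1280 + 16 + 6
= 7206166



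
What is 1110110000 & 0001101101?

AND: 1 only when both bits are 1
  1110110000
& 0001101101
------------
  0000100000
Decimal: 944 & 109 = 32



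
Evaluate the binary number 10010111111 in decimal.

Sum of powers of 2 for each 1-bit:
2^0 + 2^1 + 2^2 + 2^3 + 2^4 + 2^5 + 2^7 + 2^10
= 1 + 2 + 4 + 8 + 16 + 32 + 128 + 1024
= 1215



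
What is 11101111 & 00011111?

AND: 1 only when both bits are 1
  11101111
& 00011111
----------
  00001111
Decimal: 239 & 31 = 15



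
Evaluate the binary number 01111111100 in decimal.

Sum of powers of 2 for each 1-bit:
2^2 + 2^3 + 2^4 + 2^5 + 2^6 + 2^7 + 2^8 + 2^9
= 4 + 8 + 16 + 32 + 64 + 128 + 256 + 512
= 1020



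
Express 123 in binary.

Using repeated division by 2:
123 ÷ 2 = 61 remainder 1
61 ÷ 2 = 30 remainder 1
30 ÷ 2 = 15 remainder 0
15 ÷ 2 = 7 remainder 1
7 ÷ 2 = 3 remainder 1
3 ÷ 2 = 1 remainder 1
1 ÷ 2 = 0 remainder 1
Reading remainders bottom to top: 1111011



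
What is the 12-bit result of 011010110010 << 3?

Original: 011010110010 (decimal 1714)
Shift left by 3 positions
Append 3 zeros on the right and drop the 3 high bits that overflow the 12-bit width
Result: 010110010000 (decimal 1424)
Equivalent: 1714 << 3 = 1714 × 2^3 = 13712, truncated to 12 bits = 1424



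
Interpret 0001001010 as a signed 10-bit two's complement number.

Binary: 0001001010
Sign bit: 0 (non-negative)
Read directly as an unsigned value:
0001001010 = 64 + 8 + 2 = 74
Value: 74



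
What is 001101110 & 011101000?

AND: 1 only when both bits are 1
  001101110
& 011101000
-----------
  001101000
Decimal: 110 & 232 = 104



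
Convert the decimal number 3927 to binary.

Using repeated division by 2:
3927 ÷ 2 = 1963 remainder 1
1963 ÷ 2 = 981 remainder 1
981 ÷ 2 = 490 remainder 1
490 ÷ 2 = 245 remainder 0
245 ÷ 2 = 122 remainder 1
122 ÷ 2 = 61 remainder 0
61 ÷ 2 = 30 remainder 1
30 ÷ 2 = 15 remainder 0
15 ÷ 2 = 7 remainder 1
7 ÷ 2 = 3 remainder 1
3 ÷ 2 = 1 remainder 1
1 ÷ 2 = 0 remainder 1
Reading remainders bottom to top: 111101010111



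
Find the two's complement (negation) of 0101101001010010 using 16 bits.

Original: 0101101001010010
Step 1 - Invert all bits: 1010010110101101
Step 2 - Add 1: 1010010110101110
Verification: 0101101001010010 + 1010010110101110 = 10000000000000000; discarding the end carry (carry out of the top bit) leaves the 16-bit value 0000000000000000, as required for x + (-x)



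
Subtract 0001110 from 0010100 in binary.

Method 1 - Direct subtraction (column by column from the right: bit − bit − borrow-in; if negative, add 2 and borrow 1 from the next column):
borrow: 0011100
        0010100
-       0001110
---------------
        0000110

Method 2 - Add two's complement:
Two's complement of 0001110: invert → 1110001, add 1 → 1110010
  0010100
+ 1110010
---------
 10000110  (end carry out of the top bit = 1)
Discarding the end carry: 0000110
Decimal check:
  0010100 = 16 + 4 = 20
  0001110 = 8 + 4 + 2 = 14
  20 - 14 = 6, and 0000110 = 4 + 2 = 6 ✓



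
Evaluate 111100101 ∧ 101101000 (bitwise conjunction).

AND: 1 only when both bits are 1
  111100101
& 101101000
-----------
  101100000
Decimal: 485 & 360 = 352



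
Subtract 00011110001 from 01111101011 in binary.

Method 1 - Direct subtraction (column by column from the right: bit − bit − borrow-in; if negative, add 2 and borrow 1 from the next column):
borrow: 00111100000
        01111101011
-       00011110001
-------------------
        01011111010

Method 2 - Add two's complement:
Two's complement of 00011110001: invert → 11100001110, add 1 → 11100001111
  01111101011
+ 11100001111
-------------
 101011111010  (end carry out of the top bit = 1)
Discarding the end carry: 01011111010
Decimal check:
  01111101011 = 512 + 256 + 128 + 64 + 32 + 8 + 2 + 1 = 1003
  00011110001 = 128 + 64 + 32 + 16 + 1 = 241
  1003 - 241 = 762, and 01011111010 = 512 + 128 + 64 + 32 + 16 + 8 + 2 = 762 ✓



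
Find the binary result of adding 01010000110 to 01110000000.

Add column by column from the right: bit + bit + carry-in; write the sum mod 2, carry 1 when the sum is 2 or 3.
carry:  11100000000
        01010000110
+       01110000000
-------------------
       011000000110
(the carry out of the leftmost column, 0, becomes the leading bit)
Decimal check:
  01010000110 = 512 + 128 + 4 + 2 = 646
  01110000000 = 512 + 256 + 128 = 896
  646 + 896 = 1542, and 011000000110 = 1024 + 512 + 4 + 2 = 1542 ✓



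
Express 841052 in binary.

Using repeated division by 2:
841052 ÷ 2 = 420526 remainder 0
420526 ÷ 2 = 210263 remainder 0
210263 ÷ 2 = 105131 remainder 1
105131 ÷ 2 = 52565 remainder 1
52565 ÷ 2 = 26282 remainder 1
26282 ÷ 2 = 13141 remainder 0
13141 ÷ 2 = 6570 remainder 1
6570 ÷ 2 = 3285 remainder 0
3285 ÷ 2 = 1642 remainder 1
1642 ÷ 2 = 821 remainder 0
821 ÷ 2 = 410 remainder 1
410 ÷ 2 = 205 remainder 0
205 ÷ 2 = 102 remainder 1
102 ÷ 2 = 51 remainder 0
51 ÷ 2 = 25 remainder 1
25 ÷ 2 = 12 remainder 1
12 ÷ 2 = 6 remainder 0
6 ÷ 2 = 3 remainder 0
3 ÷ 2 = 1 remainder 1
1 ÷ 2 = 0 remainder 1
Reading remainders bottom to top: 11001101010101011100

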